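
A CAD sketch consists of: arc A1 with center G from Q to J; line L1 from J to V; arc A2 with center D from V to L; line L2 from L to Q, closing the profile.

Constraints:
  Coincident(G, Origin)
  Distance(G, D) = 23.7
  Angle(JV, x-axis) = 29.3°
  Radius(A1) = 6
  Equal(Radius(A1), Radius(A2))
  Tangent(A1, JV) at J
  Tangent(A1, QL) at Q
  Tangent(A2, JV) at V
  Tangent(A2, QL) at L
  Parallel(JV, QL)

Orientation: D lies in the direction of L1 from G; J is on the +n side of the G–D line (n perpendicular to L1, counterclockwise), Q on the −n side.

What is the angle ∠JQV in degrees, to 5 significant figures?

63.146°

The slot axis is L1's direction at 29.3°, so u = (cos 29.3°, sin 29.3°) = (0.87207, 0.48938) and n = (−sin 29.3°, cos 29.3°) = (-0.48938, 0.87207). G is at the origin and D lies 23.7 along u from G, so D = 23.7·u = (20.668, 11.598). Tangency of A1 to both parallel lines with radius 6.0 puts J and Q at G ± 6.0·n: J = (-2.9363, 5.2324), Q = (2.9363, -5.2324). Equal radii place V and L the same way about D: V = D + 6.0·n = (17.732, 16.831), L = D − 6.0·n = (23.604, 6.3659). Then cos ∠JQV = QJ·QV / (|QJ||QV|), giving 63.146°.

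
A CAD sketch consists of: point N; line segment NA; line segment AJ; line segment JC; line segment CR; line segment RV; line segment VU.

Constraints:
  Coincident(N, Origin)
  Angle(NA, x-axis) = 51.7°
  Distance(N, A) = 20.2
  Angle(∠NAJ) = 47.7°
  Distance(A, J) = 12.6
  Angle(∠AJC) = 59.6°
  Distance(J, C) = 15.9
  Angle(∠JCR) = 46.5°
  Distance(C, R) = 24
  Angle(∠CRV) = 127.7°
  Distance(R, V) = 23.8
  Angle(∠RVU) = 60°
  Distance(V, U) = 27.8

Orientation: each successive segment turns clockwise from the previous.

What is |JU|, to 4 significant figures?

11.02

∠CRV = 127.7° gives RV at -26.80° from the x-axis; with |RV| = 23.8, V = (42.64, 8.721). ∠RVU = 60.0° gives VU at -146.8° from the x-axis; with |VU| = 27.8, U = (19.38, -6.501). Then |JU| = |U − J| = 11.02.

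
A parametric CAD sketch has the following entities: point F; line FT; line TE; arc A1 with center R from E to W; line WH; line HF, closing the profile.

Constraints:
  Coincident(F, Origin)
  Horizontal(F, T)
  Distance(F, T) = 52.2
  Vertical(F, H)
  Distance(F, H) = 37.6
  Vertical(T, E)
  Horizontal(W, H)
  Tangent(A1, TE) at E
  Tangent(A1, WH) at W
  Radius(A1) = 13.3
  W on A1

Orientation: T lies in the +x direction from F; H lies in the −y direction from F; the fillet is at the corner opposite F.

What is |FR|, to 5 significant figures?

45.866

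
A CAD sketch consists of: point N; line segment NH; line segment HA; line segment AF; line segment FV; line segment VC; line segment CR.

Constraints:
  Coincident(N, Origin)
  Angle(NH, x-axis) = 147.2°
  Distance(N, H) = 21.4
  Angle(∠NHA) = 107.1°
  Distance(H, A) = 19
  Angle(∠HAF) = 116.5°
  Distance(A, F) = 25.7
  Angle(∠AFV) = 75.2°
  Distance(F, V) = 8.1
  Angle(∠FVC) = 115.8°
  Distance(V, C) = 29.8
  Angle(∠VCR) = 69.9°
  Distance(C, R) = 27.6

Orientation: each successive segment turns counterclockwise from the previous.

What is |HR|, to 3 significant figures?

31.6

N is at the origin; NH runs at 147.2° with length 21.4, so H = (-18.0, 11.6). ∠NHA = 107.1° gives HA at -140° from the x-axis; with |HA| = 19.0, A = (-32.5, -0.646). ∠HAF = 116.5° gives AF at -76.4° from the x-axis; with |AF| = 25.7, F = (-26.5, -25.6). ∠AFV = 75.2° gives FV at 28.4° from the x-axis; with |FV| = 8.1, V = (-19.4, -21.8). ∠FVC = 115.8° gives VC at 92.6° from the x-axis; with |VC| = 29.8, C = (-20.7, 8.00). ∠VCR = 69.9° gives CR at -157° from the x-axis; with |CR| = 27.6, R = (-46.2, -2.65). Then |HR| = |R − H| = 31.6.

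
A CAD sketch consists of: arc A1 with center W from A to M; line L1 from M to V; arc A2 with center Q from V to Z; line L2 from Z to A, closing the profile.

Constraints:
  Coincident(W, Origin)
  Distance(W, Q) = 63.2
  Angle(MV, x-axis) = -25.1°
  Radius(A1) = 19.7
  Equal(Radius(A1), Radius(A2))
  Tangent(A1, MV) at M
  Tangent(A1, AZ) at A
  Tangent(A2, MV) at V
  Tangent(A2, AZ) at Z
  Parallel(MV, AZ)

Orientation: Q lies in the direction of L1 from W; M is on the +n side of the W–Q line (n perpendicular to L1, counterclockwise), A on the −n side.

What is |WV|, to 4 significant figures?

66.20

The slot axis is L1's direction at -25.1°, so u = (cos -25.1°, sin -25.1°) = (0.9056, -0.4242) and n = (−sin -25.1°, cos -25.1°) = (0.4242, 0.9056). W is at the origin and Q lies 63.2 along u from W, so Q = 63.2·u = (57.23, -26.81). Tangency of A1 to both parallel lines with radius 19.7 puts M and A at W ± 19.7·n: M = (8.357, 17.84), A = (-8.357, -17.84). Equal radii place V and Z the same way about Q: V = Q + 19.7·n = (65.59, -8.970), Z = Q − 19.7·n = (48.88, -44.65). Then |WV| = |V − W| = 66.20.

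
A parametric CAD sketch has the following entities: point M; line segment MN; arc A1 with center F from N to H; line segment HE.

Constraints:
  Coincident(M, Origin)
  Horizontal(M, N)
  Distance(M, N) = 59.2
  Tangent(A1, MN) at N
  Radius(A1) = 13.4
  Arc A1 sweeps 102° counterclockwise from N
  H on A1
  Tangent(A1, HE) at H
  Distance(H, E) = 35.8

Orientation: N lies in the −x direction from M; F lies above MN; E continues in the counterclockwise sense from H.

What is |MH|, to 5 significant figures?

48.852

M is at the origin; MN is horizontal with |MN| = 59.2 and N on the −x side, so N = (-59.200, 0.0000). Since A1 is tangent to MN there, FN ⟂ MN, so F = N + (0, 13.4) = (-59.200, 13.400). On A1, N sits at bearing -90° from F; a 102° counterclockwise sweep puts H at bearing 12°, so H = F + 13.4·(cos 12°, sin 12°) = (-46.093, 16.186). Then |MH| = |H − M| = 48.852.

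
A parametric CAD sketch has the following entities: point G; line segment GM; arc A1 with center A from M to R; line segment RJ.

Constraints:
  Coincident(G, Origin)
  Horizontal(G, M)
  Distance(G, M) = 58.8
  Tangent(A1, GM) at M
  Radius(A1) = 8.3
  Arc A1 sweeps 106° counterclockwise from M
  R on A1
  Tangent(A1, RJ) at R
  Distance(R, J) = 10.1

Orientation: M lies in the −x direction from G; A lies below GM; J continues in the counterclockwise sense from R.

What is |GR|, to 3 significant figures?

67.6

G is at the origin; G and M share the same y with |GM| = 58.8 and M on the −x side, so M = (-58.8, 0.00). Tangency of A1 to GM means the radius AM is perpendicular to GM, so A = M + (0, -8.3) = (-58.8, -8.30). On A1, M sits at bearing 90° from A; a 106° counterclockwise sweep puts R at bearing 196°, so R = A + 8.3·(cos 196°, sin 196°) = (-66.8, -10.6). Then |GR| = |R − G| = 67.6.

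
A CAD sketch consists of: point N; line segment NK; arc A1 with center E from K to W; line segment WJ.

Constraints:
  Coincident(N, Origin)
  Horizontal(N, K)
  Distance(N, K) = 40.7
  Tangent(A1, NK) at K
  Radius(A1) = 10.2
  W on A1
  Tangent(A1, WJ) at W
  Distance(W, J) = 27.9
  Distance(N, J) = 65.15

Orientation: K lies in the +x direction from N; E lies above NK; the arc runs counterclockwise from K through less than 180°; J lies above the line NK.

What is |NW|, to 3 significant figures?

51.7

Checks: |EW| = 10.20 ✓; ∠(EW, WJ) = 90.00° ✓; |WJ| = 27.90 ✓; |NJ| = 65.15 ✓.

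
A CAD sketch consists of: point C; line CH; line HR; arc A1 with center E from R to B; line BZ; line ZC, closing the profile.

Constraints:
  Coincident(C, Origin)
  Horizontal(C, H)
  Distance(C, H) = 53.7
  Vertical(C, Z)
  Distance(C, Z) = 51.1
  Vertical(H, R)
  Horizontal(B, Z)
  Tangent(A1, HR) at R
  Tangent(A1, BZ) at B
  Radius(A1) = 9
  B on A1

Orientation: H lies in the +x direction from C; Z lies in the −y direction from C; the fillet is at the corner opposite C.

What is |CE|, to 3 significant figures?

61.4

C is at the origin; CH is horizontal with |CH| = 53.7 and H on the +x side, so H = (53.7, 0.00). CZ is vertical with |CZ| = 51.1 and Z on the −y side, so Z = (0.00, -51.1). The virtual corner opposite C is at (53.7, -51.1). Since A1 is tangent to HR there, ER ⟂ HR and since A1 is tangent to BZ there, EB ⟂ BZ, with radius 9.0, so the center E sits 9.0 in from both sides at E = (44.7, -42.1). Then |CE| = |E − C| = 61.4.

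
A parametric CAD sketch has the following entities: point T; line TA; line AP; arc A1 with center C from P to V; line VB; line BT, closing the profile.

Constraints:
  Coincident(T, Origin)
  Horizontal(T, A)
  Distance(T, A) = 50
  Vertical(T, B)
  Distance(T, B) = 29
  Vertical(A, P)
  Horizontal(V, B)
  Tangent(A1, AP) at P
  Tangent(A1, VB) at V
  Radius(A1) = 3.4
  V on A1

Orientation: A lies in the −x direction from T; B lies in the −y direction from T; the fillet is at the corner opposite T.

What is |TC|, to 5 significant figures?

53.169

T and B share the same x with |TB| = 29.0 and B on the −y side, so B = (0.0000, -29.000). The virtual corner opposite T is at (-50.000, -29.000). A1 meets AP tangentially, so CP is at right angles to AP and since A1 is tangent to VB there, CV ⟂ VB, with radius 3.4, so the center C sits 3.4 in from both sides at C = (-46.600, -25.600). Then |TC| = |C − T| = 53.169.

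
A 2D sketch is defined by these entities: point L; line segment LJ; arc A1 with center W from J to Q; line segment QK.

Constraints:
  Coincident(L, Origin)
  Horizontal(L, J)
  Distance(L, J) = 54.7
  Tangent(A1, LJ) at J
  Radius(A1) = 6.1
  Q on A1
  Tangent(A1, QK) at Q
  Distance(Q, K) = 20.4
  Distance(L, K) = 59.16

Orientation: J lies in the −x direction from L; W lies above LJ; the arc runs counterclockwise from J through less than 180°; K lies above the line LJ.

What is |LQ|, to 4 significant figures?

49.24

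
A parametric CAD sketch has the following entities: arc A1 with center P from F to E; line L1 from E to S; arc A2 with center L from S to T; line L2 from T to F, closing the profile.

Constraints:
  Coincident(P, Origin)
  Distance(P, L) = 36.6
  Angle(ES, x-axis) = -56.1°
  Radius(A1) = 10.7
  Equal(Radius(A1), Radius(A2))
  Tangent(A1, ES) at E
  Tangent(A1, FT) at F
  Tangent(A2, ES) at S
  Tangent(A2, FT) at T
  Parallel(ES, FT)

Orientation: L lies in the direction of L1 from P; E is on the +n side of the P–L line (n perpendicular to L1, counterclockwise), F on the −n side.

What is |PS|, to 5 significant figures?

38.132

Tangency of A1 to both parallel lines with radius 10.7 puts E and F at P ± 10.7·n: E = (8.8811, 5.9679), F = (-8.8811, -5.9679). Equal radii place S and T the same way about L: S = L + 10.7·n = (29.295, -24.411), T = L − 10.7·n = (11.532, -36.346). Then |PS| = |S − P| = 38.132.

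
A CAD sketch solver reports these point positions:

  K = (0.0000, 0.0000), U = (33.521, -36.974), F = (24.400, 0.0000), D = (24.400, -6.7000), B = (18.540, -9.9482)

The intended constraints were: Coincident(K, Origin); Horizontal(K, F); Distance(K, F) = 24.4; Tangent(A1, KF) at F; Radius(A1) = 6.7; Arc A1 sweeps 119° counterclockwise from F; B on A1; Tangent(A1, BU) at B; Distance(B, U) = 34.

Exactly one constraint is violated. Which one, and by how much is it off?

Distance(B, U) = 34 — off by 3.10.

K = (0.00, 0.00) ✓; K.y = 0.00, F.y = 0.00 ✓; |KF| = 24.40 ✓; ∠(DF, FK) = 90.00° ✓; |DF| = 6.700 ✓; bearing(D→B) − bearing(D→F) = 119.0° ✓; |DB| = 6.700 ✓; ∠(DB, BU) = 90.00° ✓; |BU| = 30.90 ✗.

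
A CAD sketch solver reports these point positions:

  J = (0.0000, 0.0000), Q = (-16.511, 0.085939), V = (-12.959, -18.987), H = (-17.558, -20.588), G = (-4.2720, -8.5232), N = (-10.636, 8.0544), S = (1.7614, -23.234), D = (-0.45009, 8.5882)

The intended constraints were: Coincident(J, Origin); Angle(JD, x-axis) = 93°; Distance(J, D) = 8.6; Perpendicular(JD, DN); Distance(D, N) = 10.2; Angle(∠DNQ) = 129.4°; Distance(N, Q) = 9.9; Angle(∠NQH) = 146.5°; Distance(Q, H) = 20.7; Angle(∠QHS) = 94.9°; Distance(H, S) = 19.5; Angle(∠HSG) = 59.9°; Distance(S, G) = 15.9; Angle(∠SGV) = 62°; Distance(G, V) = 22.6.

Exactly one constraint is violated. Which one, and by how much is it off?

Distance(G, V) = 22.6 — off by 9.00.

J = (0.00, 0.00) ✓; JD at 93.00° ✓; |JD| = 8.600 ✓; ∠(JD, DN) = 90.00° ✓; |DN| = 10.20 ✓; ∠DNQ = 129.4° ✓; |NQ| = 9.900 ✓; ∠NQH = 146.5° ✓; |QH| = 20.70 ✓; ∠QHS = 94.90° ✓; |HS| = 19.50 ✓; ∠HSG = 59.90° ✓; |SG| = 15.90 ✓; ∠SGV = 62.00° ✓; |GV| = 13.60 ✗.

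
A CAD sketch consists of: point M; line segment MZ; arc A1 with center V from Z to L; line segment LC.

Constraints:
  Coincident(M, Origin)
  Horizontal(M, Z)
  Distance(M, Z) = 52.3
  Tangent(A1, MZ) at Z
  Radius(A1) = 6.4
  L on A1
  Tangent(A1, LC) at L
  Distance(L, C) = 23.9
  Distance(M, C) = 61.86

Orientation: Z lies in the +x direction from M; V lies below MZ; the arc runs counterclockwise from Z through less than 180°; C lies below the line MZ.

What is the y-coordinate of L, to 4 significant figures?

-8.345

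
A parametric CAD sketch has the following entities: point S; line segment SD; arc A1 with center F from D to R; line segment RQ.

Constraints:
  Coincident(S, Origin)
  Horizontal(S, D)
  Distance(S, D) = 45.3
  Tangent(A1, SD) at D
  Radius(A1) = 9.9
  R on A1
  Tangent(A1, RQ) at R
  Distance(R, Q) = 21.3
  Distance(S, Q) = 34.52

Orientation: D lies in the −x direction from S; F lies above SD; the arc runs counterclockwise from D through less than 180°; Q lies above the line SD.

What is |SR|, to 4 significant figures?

37.15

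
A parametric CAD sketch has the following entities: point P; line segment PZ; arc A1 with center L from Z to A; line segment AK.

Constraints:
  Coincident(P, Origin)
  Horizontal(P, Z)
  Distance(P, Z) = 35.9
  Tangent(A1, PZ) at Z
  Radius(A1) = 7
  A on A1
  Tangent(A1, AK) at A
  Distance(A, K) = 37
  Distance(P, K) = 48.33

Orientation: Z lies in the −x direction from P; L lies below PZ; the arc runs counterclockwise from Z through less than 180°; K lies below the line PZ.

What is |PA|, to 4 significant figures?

43.24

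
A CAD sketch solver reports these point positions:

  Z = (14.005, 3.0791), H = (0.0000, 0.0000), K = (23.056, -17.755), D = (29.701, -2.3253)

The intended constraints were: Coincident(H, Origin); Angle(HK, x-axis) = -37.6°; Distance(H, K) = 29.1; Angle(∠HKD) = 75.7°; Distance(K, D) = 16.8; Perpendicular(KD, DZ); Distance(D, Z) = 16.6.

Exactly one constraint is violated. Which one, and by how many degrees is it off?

Perpendicular(KD, DZ) — off by 4.30°.

H = (0.00, 0.00) ✓; HK at -37.60° ✓; |HK| = 29.10 ✓; ∠HKD = 75.70° ✓; |KD| = 16.80 ✓; ∠(KD, DZ) = 94.30° ✗; |DZ| = 16.60 ✓.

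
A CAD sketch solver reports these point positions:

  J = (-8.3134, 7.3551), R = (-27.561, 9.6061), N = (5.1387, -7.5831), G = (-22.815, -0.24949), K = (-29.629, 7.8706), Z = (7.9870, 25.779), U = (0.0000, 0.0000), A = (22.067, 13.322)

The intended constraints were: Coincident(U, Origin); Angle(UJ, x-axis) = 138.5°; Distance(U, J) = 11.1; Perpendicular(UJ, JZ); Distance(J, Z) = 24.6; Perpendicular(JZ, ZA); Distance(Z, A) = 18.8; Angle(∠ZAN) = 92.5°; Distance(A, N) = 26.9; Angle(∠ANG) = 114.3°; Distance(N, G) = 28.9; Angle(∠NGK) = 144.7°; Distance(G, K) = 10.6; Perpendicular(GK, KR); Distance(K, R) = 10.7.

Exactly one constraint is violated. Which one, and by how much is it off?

Distance(K, R) = 10.7 — off by 8.00.

U = (0.00, 0.00) ✓; UJ at 138.5° ✓; |UJ| = 11.10 ✓; ∠(UJ, JZ) = 90.00° ✓; |JZ| = 24.60 ✓; ∠(JZ, ZA) = 90.00° ✓; |ZA| = 18.80 ✓; ∠ZAN = 92.50° ✓; |AN| = 26.90 ✓; ∠ANG = 114.3° ✓; |NG| = 28.90 ✓; ∠NGK = 144.7° ✓; |GK| = 10.60 ✓; ∠(GK, KR) = 90.00° ✓; |KR| = 2.700 ✗.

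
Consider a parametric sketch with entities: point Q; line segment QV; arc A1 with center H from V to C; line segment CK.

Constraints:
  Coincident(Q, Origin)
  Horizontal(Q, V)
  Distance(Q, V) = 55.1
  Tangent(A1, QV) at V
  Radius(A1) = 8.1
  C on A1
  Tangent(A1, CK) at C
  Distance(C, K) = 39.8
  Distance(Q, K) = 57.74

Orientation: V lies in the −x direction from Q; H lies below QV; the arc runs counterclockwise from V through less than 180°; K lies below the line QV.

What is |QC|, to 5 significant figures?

62.853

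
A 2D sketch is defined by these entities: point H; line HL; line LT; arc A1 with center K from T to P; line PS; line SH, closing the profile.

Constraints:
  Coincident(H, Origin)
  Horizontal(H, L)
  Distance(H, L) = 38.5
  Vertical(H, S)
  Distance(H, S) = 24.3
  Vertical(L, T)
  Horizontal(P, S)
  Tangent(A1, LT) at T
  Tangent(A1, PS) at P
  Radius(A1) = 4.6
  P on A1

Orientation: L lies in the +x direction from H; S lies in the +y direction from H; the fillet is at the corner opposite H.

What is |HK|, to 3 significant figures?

39.2

HS is vertical with |HS| = 24.3 and S on the +y side, so S = (0.00, 24.3). The virtual corner opposite H is at (38.5, 24.3). A1 meets LT tangentially, so KT is at right angles to LT and since A1 is tangent to PS there, KP ⟂ PS, with radius 4.6, so the center K sits 4.6 in from both sides at K = (33.9, 19.7). Then |HK| = |K − H| = 39.2.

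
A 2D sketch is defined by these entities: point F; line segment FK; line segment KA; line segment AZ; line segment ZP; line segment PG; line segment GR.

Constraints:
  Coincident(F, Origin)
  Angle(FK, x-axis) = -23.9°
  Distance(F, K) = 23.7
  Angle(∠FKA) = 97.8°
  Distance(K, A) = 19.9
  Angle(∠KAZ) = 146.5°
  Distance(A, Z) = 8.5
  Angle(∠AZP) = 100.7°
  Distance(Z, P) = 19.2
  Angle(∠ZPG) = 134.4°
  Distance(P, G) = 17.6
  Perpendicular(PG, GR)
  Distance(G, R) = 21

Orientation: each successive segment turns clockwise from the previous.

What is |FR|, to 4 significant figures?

14.20

F is at the origin; FK runs at -23.9° with length 23.7, so K = (21.67, -9.602). ∠FKA = 97.8° gives KA at -106.1° from the x-axis; with |KA| = 19.9, A = (16.15, -28.72). ∠KAZ = 146.5° gives AZ at -139.6° from the x-axis; with |AZ| = 8.5, Z = (9.676, -34.23). ∠AZP = 100.7° gives ZP at 141.1° from the x-axis; with |ZP| = 19.2, P = (-5.266, -22.17). ∠ZPG = 134.4° gives PG at 95.50° from the x-axis; with |PG| = 17.6, G = (-6.953, -4.655). The perpendicularity gives GR at right angles to PG, so GR runs at 5.500°; with |GR| = 21.0, R = (13.95, -2.642). Then |FR| = |R − F| = 14.20.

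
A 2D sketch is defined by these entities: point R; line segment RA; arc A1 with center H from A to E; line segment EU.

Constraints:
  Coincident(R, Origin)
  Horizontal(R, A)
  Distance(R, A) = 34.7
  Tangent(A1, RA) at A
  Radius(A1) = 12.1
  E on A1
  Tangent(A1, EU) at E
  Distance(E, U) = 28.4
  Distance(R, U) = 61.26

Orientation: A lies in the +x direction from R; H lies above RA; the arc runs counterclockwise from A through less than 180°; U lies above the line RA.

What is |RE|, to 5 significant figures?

48.467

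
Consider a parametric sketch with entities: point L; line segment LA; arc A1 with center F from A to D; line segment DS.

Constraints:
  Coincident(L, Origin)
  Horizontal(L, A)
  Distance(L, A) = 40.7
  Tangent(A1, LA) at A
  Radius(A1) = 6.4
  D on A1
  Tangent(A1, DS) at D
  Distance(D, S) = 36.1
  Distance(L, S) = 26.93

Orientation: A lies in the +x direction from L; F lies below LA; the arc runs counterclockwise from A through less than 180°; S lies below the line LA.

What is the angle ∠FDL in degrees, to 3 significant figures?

134°

Checks: |LA| = 40.70 ✓; |FD| = 6.400 ✓; ∠(FD, DS) = 90.00° ✓; |DS| = 36.10 ✓; |LS| = 26.93 ✓.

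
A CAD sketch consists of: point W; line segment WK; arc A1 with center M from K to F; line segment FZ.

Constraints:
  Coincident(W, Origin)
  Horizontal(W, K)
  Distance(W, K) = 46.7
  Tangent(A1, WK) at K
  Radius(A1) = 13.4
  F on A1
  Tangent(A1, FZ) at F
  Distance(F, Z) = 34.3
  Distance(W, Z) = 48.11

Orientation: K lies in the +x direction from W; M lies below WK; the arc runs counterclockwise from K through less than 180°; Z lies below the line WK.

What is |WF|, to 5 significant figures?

35.193

Checks: |MF| = 13.40 ✓; ∠(MF, FZ) = 90.00° ✓; |FZ| = 34.30 ✓; |WZ| = 48.11 ✓.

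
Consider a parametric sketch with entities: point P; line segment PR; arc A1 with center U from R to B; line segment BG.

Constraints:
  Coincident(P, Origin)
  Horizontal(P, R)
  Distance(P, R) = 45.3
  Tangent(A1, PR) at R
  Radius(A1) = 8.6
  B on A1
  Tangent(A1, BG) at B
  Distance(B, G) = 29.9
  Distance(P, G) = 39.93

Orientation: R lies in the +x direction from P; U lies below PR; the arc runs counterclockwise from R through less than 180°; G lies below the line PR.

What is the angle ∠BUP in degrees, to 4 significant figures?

15.47°

P is at the origin; PR is horizontal with |PR| = 45.3 and R on the +x side, so R = (45.30, 0.000). Tangency of A1 to PR means the radius UR is perpendicular to PR, so U = R + (0, -8.6) = (45.30, -8.600). Since UB ⟂ BG (tangency), |UG| = √(8.6² + 29.9²) = 31.11 regardless of where B sits on A1. So G lies on both circle(P, 39.93) and circle(U, 31.11); the below-PR intersection is G = (24.38, -31.63). B is the foot of the tangent from G: B = (37.58, -4.801).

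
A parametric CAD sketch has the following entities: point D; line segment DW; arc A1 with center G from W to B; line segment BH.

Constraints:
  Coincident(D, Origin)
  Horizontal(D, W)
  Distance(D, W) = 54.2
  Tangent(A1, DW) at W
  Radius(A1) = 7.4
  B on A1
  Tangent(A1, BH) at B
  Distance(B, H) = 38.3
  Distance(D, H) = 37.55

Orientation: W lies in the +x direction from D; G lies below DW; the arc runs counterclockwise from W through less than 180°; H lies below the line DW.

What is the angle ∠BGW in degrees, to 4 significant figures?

46.50°

D is at the origin; DW is horizontal with |DW| = 54.2 and W on the +x side, so W = (54.20, 0.000). A1 meets DW tangentially, so GW is at right angles to DW, so G = W + (0, -7.4) = (54.20, -7.400). Since GB ⟂ BH (tangency), |GH| = √(7.4² + 38.3²) = 39.01 regardless of where B sits on A1. So H lies on both circle(D, 37.55) and circle(G, 39.01); the below-DW intersection is H = (22.47, -30.09). B is the foot of the tangent from H: B = (48.83, -2.306).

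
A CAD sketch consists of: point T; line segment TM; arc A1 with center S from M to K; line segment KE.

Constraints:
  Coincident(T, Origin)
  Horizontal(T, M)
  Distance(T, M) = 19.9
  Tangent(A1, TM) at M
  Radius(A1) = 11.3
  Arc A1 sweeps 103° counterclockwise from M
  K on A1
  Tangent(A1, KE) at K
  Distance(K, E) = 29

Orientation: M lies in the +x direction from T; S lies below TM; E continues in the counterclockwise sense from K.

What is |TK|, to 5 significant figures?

16.451

A1 meets TM tangentially, so SM is at right angles to TM, so S = M + (0, -11.3) = (19.900, -11.300). On A1, M sits at bearing 90° from S; a 103° counterclockwise sweep puts K at bearing 193°, so K = S + 11.3·(cos 193°, sin 193°) = (8.8896, -13.842). Then |TK| = |K − T| = 16.451.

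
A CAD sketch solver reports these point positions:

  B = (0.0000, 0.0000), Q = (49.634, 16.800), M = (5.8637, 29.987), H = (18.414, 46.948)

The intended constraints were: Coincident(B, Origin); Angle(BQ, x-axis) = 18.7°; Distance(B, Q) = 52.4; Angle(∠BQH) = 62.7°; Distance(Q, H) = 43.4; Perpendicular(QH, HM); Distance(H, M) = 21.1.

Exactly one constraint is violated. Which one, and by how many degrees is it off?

Perpendicular(QH, HM) — off by 7.50°.

B = (0.00, 0.00) ✓; BQ at 18.70° ✓; |BQ| = 52.40 ✓; ∠BQH = 62.70° ✓; |QH| = 43.40 ✓; ∠(QH, HM) = 97.50° ✗; |HM| = 21.10 ✓.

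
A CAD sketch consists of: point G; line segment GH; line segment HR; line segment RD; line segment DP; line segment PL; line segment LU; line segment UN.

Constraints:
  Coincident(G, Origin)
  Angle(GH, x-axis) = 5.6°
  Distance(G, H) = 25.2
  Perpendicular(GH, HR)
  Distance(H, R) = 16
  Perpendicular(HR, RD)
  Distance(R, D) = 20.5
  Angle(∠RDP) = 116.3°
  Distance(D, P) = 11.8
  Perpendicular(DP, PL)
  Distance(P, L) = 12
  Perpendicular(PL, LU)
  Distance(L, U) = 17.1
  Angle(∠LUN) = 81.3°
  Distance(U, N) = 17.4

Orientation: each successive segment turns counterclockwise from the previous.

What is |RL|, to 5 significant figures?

21.835

G is at the origin; GH runs at 5.6° with length 25.2, so H = (25.080, 2.4591). GH ⟂ HR, so HR runs at 95.600°; with |HR| = 16.0, R = (23.518, 18.383). HR ⟂ RD, so RD runs at -174.40°; with |RD| = 20.5, D = (3.1162, 16.382). ∠RDP = 116.3° gives DP at -110.70° from the x-axis; with |DP| = 11.8, P = (-1.0548, 5.3440). DP ⟂ PL, so PL runs at -20.700°; with |PL| = 12.0, L = (10.171, 1.1023). Then |RL| = |L − R| = 21.835.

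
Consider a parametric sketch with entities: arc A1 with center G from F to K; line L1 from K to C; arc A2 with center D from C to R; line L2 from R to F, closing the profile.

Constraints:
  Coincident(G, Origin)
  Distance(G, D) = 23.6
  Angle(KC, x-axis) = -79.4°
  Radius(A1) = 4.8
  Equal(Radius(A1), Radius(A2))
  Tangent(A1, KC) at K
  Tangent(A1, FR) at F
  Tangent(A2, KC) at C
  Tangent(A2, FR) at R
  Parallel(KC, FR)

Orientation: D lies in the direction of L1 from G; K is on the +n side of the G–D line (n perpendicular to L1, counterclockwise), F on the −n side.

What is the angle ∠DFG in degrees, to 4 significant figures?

78.50°

The slot axis is L1's direction at -79.4°, so u = (cos -79.4°, sin -79.4°) = (0.1840, -0.9829) and n = (−sin -79.4°, cos -79.4°) = (0.9829, 0.1840). G is at the origin and D lies 23.6 along u from G, so D = 23.6·u = (4.341, -23.20). Tangency of A1 to both parallel lines with radius 4.8 puts K and F at G ± 4.8·n: K = (4.718, 0.8830), F = (-4.718, -0.8830). Then cos ∠DFG = FD·FG / (|FD||FG|), giving 78.50°.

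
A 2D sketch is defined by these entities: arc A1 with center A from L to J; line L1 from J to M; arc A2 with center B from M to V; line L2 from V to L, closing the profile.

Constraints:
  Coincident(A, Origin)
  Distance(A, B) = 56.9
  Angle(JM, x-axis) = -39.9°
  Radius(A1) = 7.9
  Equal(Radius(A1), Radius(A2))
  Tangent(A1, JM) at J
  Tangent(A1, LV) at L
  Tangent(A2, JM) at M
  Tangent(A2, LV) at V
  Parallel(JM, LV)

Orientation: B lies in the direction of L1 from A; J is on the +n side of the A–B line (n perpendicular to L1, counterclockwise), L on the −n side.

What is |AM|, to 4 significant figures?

57.45

Tangency of A1 to both parallel lines with radius 7.9 puts J and L at A ± 7.9·n: J = (5.067, 6.061), L = (-5.067, -6.061). Equal radii place M and V the same way about B: M = B + 7.9·n = (48.72, -30.44), V = B − 7.9·n = (38.58, -42.56). Then |AM| = |M − A| = 57.45.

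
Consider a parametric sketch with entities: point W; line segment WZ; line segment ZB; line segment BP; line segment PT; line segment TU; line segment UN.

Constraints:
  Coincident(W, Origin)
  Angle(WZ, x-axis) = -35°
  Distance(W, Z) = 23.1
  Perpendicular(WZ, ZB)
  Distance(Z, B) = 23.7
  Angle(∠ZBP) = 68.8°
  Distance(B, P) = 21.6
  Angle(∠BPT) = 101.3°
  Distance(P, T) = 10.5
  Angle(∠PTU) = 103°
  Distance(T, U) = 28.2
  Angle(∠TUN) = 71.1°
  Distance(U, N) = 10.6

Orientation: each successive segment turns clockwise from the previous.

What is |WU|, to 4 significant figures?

33.17

∠BPT = 101.3° gives PT at 45.10° from the x-axis; with |PT| = 10.5, T = (0.7243, -7.277). ∠PTU = 103.0° gives TU at -31.90° from the x-axis; with |TU| = 28.2, U = (24.67, -22.18). Then |WU| = |U − W| = 33.17.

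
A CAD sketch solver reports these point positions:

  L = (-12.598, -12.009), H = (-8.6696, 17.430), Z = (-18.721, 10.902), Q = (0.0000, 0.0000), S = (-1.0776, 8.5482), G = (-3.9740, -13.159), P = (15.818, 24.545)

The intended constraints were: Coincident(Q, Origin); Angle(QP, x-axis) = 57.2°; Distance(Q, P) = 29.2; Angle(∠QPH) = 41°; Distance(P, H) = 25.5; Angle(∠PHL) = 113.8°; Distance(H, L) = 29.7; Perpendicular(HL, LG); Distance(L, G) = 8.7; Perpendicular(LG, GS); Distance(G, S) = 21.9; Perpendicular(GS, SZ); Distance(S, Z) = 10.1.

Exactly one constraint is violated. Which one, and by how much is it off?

Distance(S, Z) = 10.1 — off by 7.70.

Q = (0.00, 0.00) ✓; QP at 57.20° ✓; |QP| = 29.20 ✓; ∠QPH = 41.00° ✓; |PH| = 25.50 ✓; ∠PHL = 113.8° ✓; |HL| = 29.70 ✓; ∠(HL, LG) = 90.01° ✓; |LG| = 8.700 ✓; ∠(LG, GS) = 90.00° ✓; |GS| = 21.90 ✓; ∠(GS, SZ) = 90.00° ✓; |SZ| = 17.80 ✗.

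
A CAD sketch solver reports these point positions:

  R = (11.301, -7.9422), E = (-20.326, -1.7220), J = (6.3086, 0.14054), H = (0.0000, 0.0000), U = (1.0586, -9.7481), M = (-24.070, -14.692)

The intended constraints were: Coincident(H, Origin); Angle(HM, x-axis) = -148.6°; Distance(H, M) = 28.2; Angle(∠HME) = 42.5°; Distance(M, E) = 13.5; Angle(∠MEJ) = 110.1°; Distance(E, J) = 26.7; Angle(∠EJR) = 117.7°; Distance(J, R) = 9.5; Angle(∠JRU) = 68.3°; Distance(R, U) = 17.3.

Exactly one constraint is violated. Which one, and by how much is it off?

Distance(R, U) = 17.3 — off by 6.90.

H = (0.00, 0.00) ✓; HM at -148.6° ✓; |HM| = 28.20 ✓; ∠HME = 42.50° ✓; |ME| = 13.50 ✓; ∠MEJ = 110.1° ✓; |EJ| = 26.70 ✓; ∠EJR = 117.7° ✓; |JR| = 9.500 ✓; ∠JRU = 68.30° ✓; |RU| = 10.40 ✗.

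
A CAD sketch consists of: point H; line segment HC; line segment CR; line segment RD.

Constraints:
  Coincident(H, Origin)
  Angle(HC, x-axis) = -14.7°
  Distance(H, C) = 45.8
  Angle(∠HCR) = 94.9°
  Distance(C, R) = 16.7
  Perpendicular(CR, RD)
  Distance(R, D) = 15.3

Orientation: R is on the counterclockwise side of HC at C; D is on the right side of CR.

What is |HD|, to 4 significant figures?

64.32

H is at the origin; HC runs at -14.7° with length 45.8, so C = 45.8·(cos -14.7°, sin -14.7°) = (44.30, -11.62). ∠HCR = 94.9°, so CR runs at -14.7° + (180° − 94.9°) = 70.40° from the x-axis; with |CR| = 16.7, R = C + 16.7·(cos 70.40°, sin 70.40°) = (49.90, 4.110). CR is perpendicular to RD; with |RD| = 15.3 on the right of CR, D = R + 15.3·(0.9421, -0.3355) = (64.32, -1.022). Then |HD| = |D − H| = 64.32.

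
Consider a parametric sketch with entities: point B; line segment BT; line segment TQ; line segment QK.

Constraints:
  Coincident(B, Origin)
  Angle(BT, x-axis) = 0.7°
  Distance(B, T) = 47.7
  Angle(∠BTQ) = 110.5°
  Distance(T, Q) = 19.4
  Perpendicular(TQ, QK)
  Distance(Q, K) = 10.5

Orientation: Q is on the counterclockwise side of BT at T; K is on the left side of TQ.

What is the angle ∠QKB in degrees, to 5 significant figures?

133.43°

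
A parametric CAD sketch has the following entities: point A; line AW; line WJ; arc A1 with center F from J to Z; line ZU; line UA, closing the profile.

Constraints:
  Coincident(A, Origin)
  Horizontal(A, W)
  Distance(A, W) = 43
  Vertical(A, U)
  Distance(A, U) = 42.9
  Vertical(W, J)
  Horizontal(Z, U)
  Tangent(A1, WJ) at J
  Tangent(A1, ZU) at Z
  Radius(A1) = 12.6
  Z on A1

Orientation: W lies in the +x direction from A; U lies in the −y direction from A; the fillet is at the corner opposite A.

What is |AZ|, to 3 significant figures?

52.6

A is at the origin; A and W share the same y with |AW| = 43.0 and W on the +x side, so W = (43.0, 0.00). A and U share the same x with |AU| = 42.9 and U on the −y side, so U = (0.00, -42.9). The virtual corner opposite A is at (43.0, -42.9). Since A1 is tangent to WJ there, FJ ⟂ WJ and the tangent condition forces FZ to be normal to ZU, with radius 12.6, so the center F sits 12.6 in from both sides at F = (30.4, -30.3). That places the tangent points at J = (43.0, -30.3) on WJ and Z = (30.4, -42.9) on ZU. Then |AZ| = |Z − A| = 52.6.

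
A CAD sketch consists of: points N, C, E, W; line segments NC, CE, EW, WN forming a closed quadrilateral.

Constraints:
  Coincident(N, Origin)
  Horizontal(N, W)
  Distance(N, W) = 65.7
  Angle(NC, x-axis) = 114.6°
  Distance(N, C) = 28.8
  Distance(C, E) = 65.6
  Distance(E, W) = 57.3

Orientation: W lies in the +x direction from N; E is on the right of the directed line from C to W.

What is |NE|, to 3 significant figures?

36.9

N is at the origin; NW is horizontal with |NW| = 65.7 and W in +x, so W = (65.7, 0). NC runs at 114.6° with |NC| = 28.8, so C = (-12.0, 26.2). E is determined by |CE| = 65.6 and |EW| = 57.3 together: it lies at the intersection of circle(C, 65.6) and circle(W, 57.3). With |CW| = 82.0, the foot of the radical line on CW is 47.2 from C and the perpendicular offset is √(65.6² − 47.2²) = 45.5. Taking the right-of-CW solution: E = (18.2, -32.1).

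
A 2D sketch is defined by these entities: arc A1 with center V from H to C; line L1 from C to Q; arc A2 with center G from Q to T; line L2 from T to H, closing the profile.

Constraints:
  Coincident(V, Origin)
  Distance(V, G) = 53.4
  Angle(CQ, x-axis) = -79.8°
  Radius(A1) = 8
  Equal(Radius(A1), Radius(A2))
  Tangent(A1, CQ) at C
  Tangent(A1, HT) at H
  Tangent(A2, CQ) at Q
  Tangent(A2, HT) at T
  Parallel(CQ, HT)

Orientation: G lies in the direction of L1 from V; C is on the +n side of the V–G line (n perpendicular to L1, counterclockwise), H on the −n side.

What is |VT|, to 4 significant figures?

54.00

The slot axis is L1's direction at -79.8°, so u = (cos -79.8°, sin -79.8°) = (0.1771, -0.9842) and n = (−sin -79.8°, cos -79.8°) = (0.9842, 0.1771). V is at the origin and G lies 53.4 along u from V, so G = 53.4·u = (9.456, -52.56). Tangency of A1 to both parallel lines with radius 8.0 puts C and H at V ± 8.0·n: C = (7.874, 1.417), H = (-7.874, -1.417). Equal radii place Q and T the same way about G: Q = G + 8.0·n = (17.33, -51.14), T = G − 8.0·n = (1.583, -53.97). Then |VT| = |T − V| = 54.00.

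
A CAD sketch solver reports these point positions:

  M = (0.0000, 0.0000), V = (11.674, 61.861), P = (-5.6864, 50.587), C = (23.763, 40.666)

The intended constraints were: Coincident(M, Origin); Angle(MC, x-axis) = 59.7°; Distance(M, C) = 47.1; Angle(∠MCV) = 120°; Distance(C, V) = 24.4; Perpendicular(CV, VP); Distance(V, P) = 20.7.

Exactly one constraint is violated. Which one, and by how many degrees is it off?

Perpendicular(CV, VP) — off by 3.30°.

M = (0.00, 0.00) ✓; MC at 59.70° ✓; |MC| = 47.10 ✓; ∠MCV = 120.0° ✓; |CV| = 24.40 ✓; ∠(CV, VP) = 93.30° ✗; |VP| = 20.70 ✓.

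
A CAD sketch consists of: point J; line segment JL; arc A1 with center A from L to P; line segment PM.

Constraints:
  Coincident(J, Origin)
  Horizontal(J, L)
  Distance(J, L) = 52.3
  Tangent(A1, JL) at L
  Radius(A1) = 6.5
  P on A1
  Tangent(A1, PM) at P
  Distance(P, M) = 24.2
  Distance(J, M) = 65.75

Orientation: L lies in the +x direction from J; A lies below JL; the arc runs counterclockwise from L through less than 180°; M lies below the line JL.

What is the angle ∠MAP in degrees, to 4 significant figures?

74.97°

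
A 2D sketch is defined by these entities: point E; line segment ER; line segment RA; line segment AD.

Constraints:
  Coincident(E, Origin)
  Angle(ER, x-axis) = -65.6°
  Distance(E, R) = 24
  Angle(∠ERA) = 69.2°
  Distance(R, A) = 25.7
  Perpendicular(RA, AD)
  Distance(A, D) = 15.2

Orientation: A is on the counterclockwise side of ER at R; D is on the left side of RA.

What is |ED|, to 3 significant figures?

18.6

∠ERA = 69.2°, so RA runs at -65.6° + (180° − 69.2°) = 45.2° from the x-axis; with |RA| = 25.7, A = R + 25.7·(cos 45.2°, sin 45.2°) = (28.0, -3.62). The perpendicularity gives AD at right angles to RA; with |AD| = 15.2 on the left of RA, D = A + 15.2·(-0.710, 0.705) = (17.2, 7.09). Then |ED| = |D − E| = 18.6.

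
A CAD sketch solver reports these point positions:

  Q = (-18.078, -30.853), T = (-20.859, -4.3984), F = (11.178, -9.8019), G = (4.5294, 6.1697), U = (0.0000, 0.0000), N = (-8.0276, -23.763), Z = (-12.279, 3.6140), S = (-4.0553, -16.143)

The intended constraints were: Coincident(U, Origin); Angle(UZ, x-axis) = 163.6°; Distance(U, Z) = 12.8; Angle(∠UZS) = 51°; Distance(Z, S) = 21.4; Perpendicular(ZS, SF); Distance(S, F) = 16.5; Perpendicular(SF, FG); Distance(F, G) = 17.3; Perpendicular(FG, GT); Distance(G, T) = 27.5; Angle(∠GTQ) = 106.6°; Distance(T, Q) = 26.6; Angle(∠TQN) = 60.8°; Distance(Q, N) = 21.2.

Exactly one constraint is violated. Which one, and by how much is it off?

Distance(Q, N) = 21.2 — off by 8.90.

U = (0.00, 0.00) ✓; UZ at 163.6° ✓; |UZ| = 12.80 ✓; ∠UZS = 51.00° ✓; |ZS| = 21.40 ✓; ∠(ZS, SF) = 90.00° ✓; |SF| = 16.50 ✓; ∠(SF, FG) = 90.00° ✓; |FG| = 17.30 ✓; ∠(FG, GT) = 90.00° ✓; |GT| = 27.50 ✓; ∠GTQ = 106.6° ✓; |TQ| = 26.60 ✓; ∠TQN = 60.80° ✓; |QN| = 12.30 ✗.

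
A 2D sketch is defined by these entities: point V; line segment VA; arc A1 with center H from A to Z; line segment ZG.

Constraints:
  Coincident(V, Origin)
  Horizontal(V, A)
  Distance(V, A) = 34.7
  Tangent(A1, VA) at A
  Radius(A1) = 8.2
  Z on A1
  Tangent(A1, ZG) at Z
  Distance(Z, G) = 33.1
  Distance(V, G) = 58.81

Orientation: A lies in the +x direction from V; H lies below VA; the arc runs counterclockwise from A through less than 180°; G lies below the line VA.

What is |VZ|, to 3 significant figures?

29.7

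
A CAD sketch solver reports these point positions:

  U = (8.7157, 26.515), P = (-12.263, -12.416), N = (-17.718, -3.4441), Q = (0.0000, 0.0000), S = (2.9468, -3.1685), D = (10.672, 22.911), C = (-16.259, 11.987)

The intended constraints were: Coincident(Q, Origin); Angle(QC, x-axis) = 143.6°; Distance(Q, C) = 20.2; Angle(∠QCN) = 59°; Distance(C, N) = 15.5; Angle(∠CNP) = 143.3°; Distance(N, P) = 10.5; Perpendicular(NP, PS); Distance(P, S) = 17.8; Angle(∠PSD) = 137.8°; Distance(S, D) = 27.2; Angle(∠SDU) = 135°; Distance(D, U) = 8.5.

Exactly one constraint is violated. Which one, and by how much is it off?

Distance(D, U) = 8.5 — off by 4.40.

Q = (0.00, 0.00) ✓; QC at 143.6° ✓; |QC| = 20.20 ✓; ∠QCN = 59.00° ✓; |CN| = 15.50 ✓; ∠CNP = 143.3° ✓; |NP| = 10.50 ✓; ∠(NP, PS) = 90.00° ✓; |PS| = 17.80 ✓; ∠PSD = 137.8° ✓; |SD| = 27.20 ✓; ∠SDU = 135.0° ✓; |DU| = 4.101 ✗.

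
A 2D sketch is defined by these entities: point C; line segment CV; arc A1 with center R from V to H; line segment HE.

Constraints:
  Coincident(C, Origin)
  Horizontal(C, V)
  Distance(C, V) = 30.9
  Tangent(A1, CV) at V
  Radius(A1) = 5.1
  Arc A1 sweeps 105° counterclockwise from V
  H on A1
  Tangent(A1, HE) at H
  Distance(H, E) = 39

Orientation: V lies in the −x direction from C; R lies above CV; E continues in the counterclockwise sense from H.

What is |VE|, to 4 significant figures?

44.39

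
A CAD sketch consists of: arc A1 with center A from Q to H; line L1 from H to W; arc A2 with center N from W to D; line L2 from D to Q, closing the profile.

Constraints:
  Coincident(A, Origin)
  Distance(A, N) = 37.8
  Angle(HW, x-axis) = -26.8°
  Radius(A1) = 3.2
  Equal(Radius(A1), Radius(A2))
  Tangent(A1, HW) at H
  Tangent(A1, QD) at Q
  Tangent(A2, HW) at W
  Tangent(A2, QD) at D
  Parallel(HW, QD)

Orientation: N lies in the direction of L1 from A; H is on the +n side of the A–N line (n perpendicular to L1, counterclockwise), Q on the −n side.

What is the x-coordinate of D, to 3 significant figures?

32.3

The slot axis is L1's direction at -26.8°, so u = (cos -26.8°, sin -26.8°) = (0.893, -0.451) and n = (−sin -26.8°, cos -26.8°) = (0.451, 0.893). A is at the origin and N lies 37.8 along u from A, so N = 37.8·u = (33.7, -17.0). Tangency of A1 to both parallel lines with radius 3.2 puts H and Q at A ± 3.2·n: H = (1.44, 2.86), Q = (-1.44, -2.86). Equal radii place W and D the same way about N: W = N + 3.2·n = (35.2, -14.2), D = N − 3.2·n = (32.3, -19.9). So D.x = 32.3.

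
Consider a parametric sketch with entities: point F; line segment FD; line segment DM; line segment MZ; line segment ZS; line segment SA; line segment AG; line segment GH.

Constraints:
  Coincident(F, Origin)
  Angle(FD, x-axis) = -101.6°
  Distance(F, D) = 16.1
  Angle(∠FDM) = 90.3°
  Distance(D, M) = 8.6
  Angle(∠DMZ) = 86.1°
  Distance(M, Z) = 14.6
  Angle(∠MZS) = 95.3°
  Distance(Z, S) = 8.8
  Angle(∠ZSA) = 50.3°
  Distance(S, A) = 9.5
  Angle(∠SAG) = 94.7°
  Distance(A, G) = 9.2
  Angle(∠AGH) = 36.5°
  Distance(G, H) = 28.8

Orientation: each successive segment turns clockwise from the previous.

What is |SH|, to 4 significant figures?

15.24

F is at the origin; FD runs at -101.6° with length 16.1, so D = (-3.237, -15.77). ∠FDM = 90.3° gives DM at 168.7° from the x-axis; with |DM| = 8.6, M = (-11.67, -14.09). ∠DMZ = 86.1° gives MZ at 74.80° from the x-axis; with |MZ| = 14.6, Z = (-7.843, 0.003216). ∠MZS = 95.3° gives ZS at -9.900° from the x-axis; with |ZS| = 8.8, S = (0.8263, -1.510). ∠ZSA = 50.3° gives SA at -139.6° from the x-axis; with |SA| = 9.5, A = (-6.408, -7.667). ∠SAG = 94.7° gives AG at 135.1° from the x-axis; with |AG| = 9.2, G = (-12.93, -1.173). ∠AGH = 36.5° gives GH at -8.400° from the x-axis; with |GH| = 28.8, H = (15.57, -5.380). Then |SH| = |H − S| = 15.24.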